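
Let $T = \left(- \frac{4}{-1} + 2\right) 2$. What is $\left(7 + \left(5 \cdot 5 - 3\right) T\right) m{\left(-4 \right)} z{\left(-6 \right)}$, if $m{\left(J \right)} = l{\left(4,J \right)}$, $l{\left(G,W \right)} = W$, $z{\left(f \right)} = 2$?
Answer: $-2168$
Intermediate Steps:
$m{\left(J \right)} = J$
$T = 12$ ($T = \left(\left(-4\right) \left(-1\right) + 2\right) 2 = \left(4 + 2\right) 2 = 6 \cdot 2 = 12$)
$\left(7 + \left(5 \cdot 5 - 3\right) T\right) m{\left(-4 \right)} z{\left(-6 \right)} = \left(7 + \left(5 \cdot 5 - 3\right) 12\right) \left(-4\right) 2 = \left(7 + \left(25 - 3\right) 12\right) \left(-4\right) 2 = \left(7 + 22 \cdot 12\right) \left(-4\right) 2 = \left(7 + 264\right) \left(-4\right) 2 = 271 \left(-4\right) 2 = \left(-1084\right) 2 = -2168$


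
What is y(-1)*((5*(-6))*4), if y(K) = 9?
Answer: -1080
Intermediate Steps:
y(-1)*((5*(-6))*4) = 9*((5*(-6))*4) = 9*(-30*4) = 9*(-120) = -1080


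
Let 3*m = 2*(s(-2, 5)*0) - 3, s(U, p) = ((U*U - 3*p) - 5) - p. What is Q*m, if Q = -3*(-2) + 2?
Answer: -8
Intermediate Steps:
s(U, p) = -5 + U**2 - 4*p (s(U, p) = ((U**2 - 3*p) - 5) - p = (-5 + U**2 - 3*p) - p = -5 + U**2 - 4*p)
Q = 8 (Q = 6 + 2 = 8)
m = -1 (m = (2*((-5 + (-2)**2 - 4*5)*0) - 3)/3 = (2*((-5 + 4 - 20)*0) - 3)/3 = (2*(-21*0) - 3)/3 = (2*0 - 3)/3 = (0 - 3)/3 = (1/3)*(-3) = -1)
Q*m = 8*(-1) = -8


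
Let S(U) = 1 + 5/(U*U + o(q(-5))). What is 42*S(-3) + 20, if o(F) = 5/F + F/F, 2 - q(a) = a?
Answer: 408/5 ≈ 81.600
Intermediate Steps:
q(a) = 2 - a
o(F) = 1 + 5/F (o(F) = 5/F + 1 = 1 + 5/F)
S(U) = 1 + 5/(12/7 + U**2) (S(U) = 1 + 5/(U*U + (5 + (2 - 1*(-5)))/(2 - 1*(-5))) = 1 + 5/(U**2 + (5 + (2 + 5))/(2 + 5)) = 1 + 5/(U**2 + (5 + 7)/7) = 1 + 5/(U**2 + (1/7)*12) = 1 + 5/(U**2 + 12/7) = 1 + 5/(12/7 + U**2))
42*S(-3) + 20 = 42*((47 + 7*(-3)**2)/(12 + 7*(-3)**2)) + 20 = 42*((47 + 7*9)/(12 + 7*9)) + 20 = 42*((47 + 63)/(12 + 63)) + 20 = 42*(110/75) + 20 = 42*((1/75)*110) + 20 = 42*(22/15) + 20 = 308/5 + 20 = 408/5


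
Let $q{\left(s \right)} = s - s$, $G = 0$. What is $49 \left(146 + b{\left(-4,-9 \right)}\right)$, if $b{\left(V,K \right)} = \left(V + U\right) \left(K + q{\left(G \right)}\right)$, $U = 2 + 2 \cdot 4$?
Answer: $4508$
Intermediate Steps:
$U = 10$ ($U = 2 + 8 = 10$)
$q{\left(s \right)} = 0$
$b{\left(V,K \right)} = K \left(10 + V\right)$ ($b{\left(V,K \right)} = \left(V + 10\right) \left(K + 0\right) = \left(10 + V\right) K = K \left(10 + V\right)$)
$49 \left(146 + b{\left(-4,-9 \right)}\right) = 49 \left(146 - 9 \left(10 - 4\right)\right) = 49 \left(146 - 54\right) = 49 \cdot 92 = 4508$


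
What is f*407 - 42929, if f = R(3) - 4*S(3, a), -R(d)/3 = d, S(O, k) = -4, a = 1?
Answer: -40080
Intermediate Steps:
R(d) = -3*d
f = 7 (f = -3*3 - 4*(-4) = -9 + 16 = 7)
f*407 - 42929 = 7*407 - 42929 = 2849 - 42929 = -40080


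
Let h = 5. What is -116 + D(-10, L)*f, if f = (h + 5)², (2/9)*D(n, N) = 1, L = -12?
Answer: 334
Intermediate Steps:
D(n, N) = 9/2 (D(n, N) = (9/2)*1 = 9/2)
f = 100 (f = (5 + 5)² = 10² = 100)
-116 + D(-10, L)*f = -116 + (9/2)*100 = -116 + 450 = 334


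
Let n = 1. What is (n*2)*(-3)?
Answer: -6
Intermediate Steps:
(n*2)*(-3) = (1*2)*(-3) = 2*(-3) = -6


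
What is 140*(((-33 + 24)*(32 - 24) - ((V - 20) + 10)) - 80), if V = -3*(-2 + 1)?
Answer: -20300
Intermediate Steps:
V = 3 (V = -3*(-1) = 3)
140*(((-33 + 24)*(32 - 24) - ((V - 20) + 10)) - 80) = 140*(((-33 + 24)*(32 - 24) - ((3 - 20) + 10)) - 80) = 140*((-9*8 - (-17 + 10)) - 80) = 140*((-72 - 1*(-7)) - 80) = 140*((-72 + 7) - 80) = 140*(-65 - 80) = 140*(-145) = -20300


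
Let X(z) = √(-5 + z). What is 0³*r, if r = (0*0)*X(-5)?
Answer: 0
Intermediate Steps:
r = 0 (r = (0*0)*√(-5 - 5) = 0*√(-10) = 0*(I*√10) = 0)
0³*r = 0³*0 = 0*0 = 0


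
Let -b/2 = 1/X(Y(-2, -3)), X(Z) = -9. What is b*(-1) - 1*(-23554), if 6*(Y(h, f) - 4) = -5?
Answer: 211984/9 ≈ 23554.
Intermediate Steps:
Y(h, f) = 19/6 (Y(h, f) = 4 + (⅙)*(-5) = 4 - ⅚ = 19/6)
b = 2/9 (b = -2/(-9) = -2*(-⅑) = 2/9 ≈ 0.22222)
b*(-1) - 1*(-23554) = (2/9)*(-1) - 1*(-23554) = -2/9 + 23554 = 211984/9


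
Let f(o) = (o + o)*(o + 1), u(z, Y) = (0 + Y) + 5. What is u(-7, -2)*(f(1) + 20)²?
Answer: 1728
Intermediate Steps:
u(z, Y) = 5 + Y (u(z, Y) = Y + 5 = 5 + Y)
f(o) = 2*o*(1 + o) (f(o) = (2*o)*(1 + o) = 2*o*(1 + o))
u(-7, -2)*(f(1) + 20)² = (5 - 2)*(2*1*(1 + 1) + 20)² = 3*(2*1*2 + 20)² = 3*(4 + 20)² = 3*24² = 3*576 = 1728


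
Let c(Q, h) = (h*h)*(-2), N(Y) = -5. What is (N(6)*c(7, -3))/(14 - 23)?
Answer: -10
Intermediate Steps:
c(Q, h) = -2*h² (c(Q, h) = h²*(-2) = -2*h²)
(N(6)*c(7, -3))/(14 - 23) = (-(-10)*(-3)²)/(14 - 23) = -(-10)*9/(-9) = -5*(-18)*(-⅑) = 90*(-⅑) = -10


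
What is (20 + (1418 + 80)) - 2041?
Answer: -523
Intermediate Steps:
(20 + (1418 + 80)) - 2041 = (20 + 1498) - 2041 = 1518 - 2041 = -523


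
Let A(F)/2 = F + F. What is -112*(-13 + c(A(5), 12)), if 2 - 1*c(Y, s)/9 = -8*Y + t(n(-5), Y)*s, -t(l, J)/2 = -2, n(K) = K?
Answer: -113456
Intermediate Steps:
A(F) = 4*F (A(F) = 2*(F + F) = 2*(2*F) = 4*F)
t(l, J) = 4 (t(l, J) = -2*(-2) = 4)
c(Y, s) = 18 - 36*s + 72*Y (c(Y, s) = 18 - 9*(-8*Y + 4*s) = 18 + (-36*s + 72*Y) = 18 - 36*s + 72*Y)
-112*(-13 + c(A(5), 12)) = -112*(-13 + (18 - 36*12 + 72*(4*5))) = -112*(-13 + (18 - 432 + 72*20)) = -112*(-13 + (18 - 432 + 1440)) = -112*(-13 + 1026) = -112*1013 = -113456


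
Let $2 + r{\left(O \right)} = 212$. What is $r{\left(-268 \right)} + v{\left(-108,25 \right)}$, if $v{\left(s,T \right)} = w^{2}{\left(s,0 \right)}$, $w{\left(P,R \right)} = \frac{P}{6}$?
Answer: $534$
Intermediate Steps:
$w{\left(P,R \right)} = \frac{P}{6}$ ($w{\left(P,R \right)} = P \frac{1}{6} = \frac{P}{6}$)
$r{\left(O \right)} = 210$ ($r{\left(O \right)} = -2 + 212 = 210$)
$v{\left(s,T \right)} = \frac{s^{2}}{36}$ ($v{\left(s,T \right)} = \left(\frac{s}{6}\right)^{2} = \frac{s^{2}}{36}$)
$r{\left(-268 \right)} + v{\left(-108,25 \right)} = 210 + \frac{\left(-108\right)^{2}}{36} = 210 + \frac{1}{36} \cdot 11664 = 210 + 324 = 534$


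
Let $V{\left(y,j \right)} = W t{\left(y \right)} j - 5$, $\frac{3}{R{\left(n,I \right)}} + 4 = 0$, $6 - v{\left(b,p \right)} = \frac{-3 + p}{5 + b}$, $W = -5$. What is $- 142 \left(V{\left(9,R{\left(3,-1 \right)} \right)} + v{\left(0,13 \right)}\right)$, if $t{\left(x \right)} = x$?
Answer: $- \frac{9301}{2} \approx -4650.5$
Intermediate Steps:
$v{\left(b,p \right)} = 6 - \frac{-3 + p}{5 + b}$
$R{\left(n,I \right)} = - \frac{3}{4}$ ($R{\left(n,I \right)} = \frac{3}{-4 + 0} = \frac{3}{-4} = 3 \left(- \frac{1}{4}\right) = - \frac{3}{4}$)
$V{\left(y,j \right)} = -5 - 5 j y$ ($V{\left(y,j \right)} = - 5 y j - 5 = - 5 j y - 5 = -5 - 5 j y$)
$- 142 \left(V{\left(9,R{\left(3,-1 \right)} \right)} + v{\left(0,13 \right)}\right) = - 142 \left(\left(-5 - \left(- \frac{15}{4}\right) 9\right) + \frac{33 - 13 + 6 \cdot 0}{5 + 0}\right) = - 142 \left(\left(-5 + \frac{135}{4}\right) + \frac{33 - 13 + 0}{5}\right) = - 142 \left(\frac{115}{4} + \frac{1}{5} \cdot 20\right) = - 142 \left(\frac{115}{4} + 4\right) = \left(-142\right) \frac{131}{4} = - \frac{9301}{2}$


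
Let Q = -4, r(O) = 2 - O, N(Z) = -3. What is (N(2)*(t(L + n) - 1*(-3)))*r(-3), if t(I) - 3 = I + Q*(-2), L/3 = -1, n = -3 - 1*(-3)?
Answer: -165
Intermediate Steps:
n = 0 (n = -3 + 3 = 0)
L = -3 (L = 3*(-1) = -3)
t(I) = 11 + I (t(I) = 3 + (I - 4*(-2)) = 3 + (I + 8) = 3 + (8 + I) = 11 + I)
(N(2)*(t(L + n) - 1*(-3)))*r(-3) = (-3*((11 + (-3 + 0)) - 1*(-3)))*(2 - 1*(-3)) = (-3*((11 - 3) + 3))*(2 + 3) = -3*(8 + 3)*5 = -3*11*5 = -33*5 = -165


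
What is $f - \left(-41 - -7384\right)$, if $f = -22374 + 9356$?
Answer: $-20361$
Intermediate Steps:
$f = -13018$
$f - \left(-41 - -7384\right) = -13018 - \left(-41 - -7384\right) = -13018 - \left(-41 + 7384\right) = -13018 - 7343 = -20361$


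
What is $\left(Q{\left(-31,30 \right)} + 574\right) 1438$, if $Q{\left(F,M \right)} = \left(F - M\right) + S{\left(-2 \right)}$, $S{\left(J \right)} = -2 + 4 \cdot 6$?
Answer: $769330$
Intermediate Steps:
$S{\left(J \right)} = 22$ ($S{\left(J \right)} = -2 + 24 = 22$)
$Q{\left(F,M \right)} = 22 + F - M$ ($Q{\left(F,M \right)} = \left(F - M\right) + 22 = 22 + F - M$)
$\left(Q{\left(-31,30 \right)} + 574\right) 1438 = \left(\left(22 - 31 - 30\right) + 574\right) 1438 = \left(-39 + 574\right) 1438 = 535 \cdot 1438 = 769330$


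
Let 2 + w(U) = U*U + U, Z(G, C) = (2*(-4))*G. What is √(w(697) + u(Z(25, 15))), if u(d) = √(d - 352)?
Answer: √(486504 + 2*I*√138) ≈ 697.5 + 0.017*I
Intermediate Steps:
Z(G, C) = -8*G
w(U) = -2 + U + U² (w(U) = -2 + (U*U + U) = -2 + (U² + U) = -2 + (U + U²) = -2 + U + U²)
u(d) = √(-352 + d)
√(w(697) + u(Z(25, 15))) = √((-2 + 697 + 697²) + √(-352 - 8*25)) = √((-2 + 697 + 485809) + √(-352 - 200)) = √(486504 + √(-552)) = √(486504 + 2*I*√138)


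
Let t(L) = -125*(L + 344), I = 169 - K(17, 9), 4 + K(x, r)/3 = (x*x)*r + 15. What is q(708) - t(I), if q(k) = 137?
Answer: -915238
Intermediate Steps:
K(x, r) = 33 + 3*r*x² (K(x, r) = -12 + 3*((x*x)*r + 15) = -12 + 3*(x²*r + 15) = -12 + 3*(r*x² + 15) = -12 + 3*(15 + r*x²) = -12 + (45 + 3*r*x²) = 33 + 3*r*x²)
I = -7667 (I = 169 - (33 + 3*9*17²) = 169 - (33 + 3*9*289) = 169 - (33 + 7803) = 169 - 1*7836 = 169 - 7836 = -7667)
t(L) = -43000 - 125*L (t(L) = -125*(344 + L) = -43000 - 125*L)
q(708) - t(I) = 137 - (-43000 - 125*(-7667)) = 137 - (-43000 + 958375) = 137 - 1*915375 = 137 - 915375 = -915238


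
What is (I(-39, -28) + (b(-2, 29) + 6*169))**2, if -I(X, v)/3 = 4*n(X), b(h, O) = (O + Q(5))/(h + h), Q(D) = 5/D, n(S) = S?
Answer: 8696601/4 ≈ 2.1742e+6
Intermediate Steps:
b(h, O) = (1 + O)/(2*h) (b(h, O) = (O + 5/5)/(h + h) = (O + 5*(1/5))/((2*h)) = (O + 1)*(1/(2*h)) = (1 + O)*(1/(2*h)) = (1 + O)/(2*h))
I(X, v) = -12*X
(I(-39, -28) + (b(-2, 29) + 6*169))**2 = (-12*(-39) + ((1/2)*(1 + 29)/(-2) + 6*169))**2 = (468 + ((1/2)*(-1/2)*30 + 1014))**2 = (468 + (-15/2 + 1014))**2 = (468 + 2013/2)**2 = (2949/2)**2 = 8696601/4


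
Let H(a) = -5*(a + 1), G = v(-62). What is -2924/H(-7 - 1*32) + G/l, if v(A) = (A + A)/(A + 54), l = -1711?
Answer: -5005909/325090 ≈ -15.399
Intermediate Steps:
v(A) = 2*A/(54 + A) (v(A) = (2*A)/(54 + A) = 2*A/(54 + A))
G = 31/2 (G = 2*(-62)/(54 - 62) = 2*(-62)/(-8) = 2*(-62)*(-1/8) = 31/2 ≈ 15.500)
H(a) = -5 - 5*a (H(a) = -5*(1 + a) = -5 - 5*a)
-2924/H(-7 - 1*32) + G/l = -2924/(-5 - 5*(-7 - 1*32)) + (31/2)/(-1711) = -2924/(-5 - 5*(-7 - 32)) + (31/2)*(-1/1711) = -2924/(-5 - 5*(-39)) - 31/3422 = -2924/(-5 + 195) - 31/3422 = -2924/190 - 31/3422 = -2924*1/190 - 31/3422 = -1462/95 - 31/3422 = -5005909/325090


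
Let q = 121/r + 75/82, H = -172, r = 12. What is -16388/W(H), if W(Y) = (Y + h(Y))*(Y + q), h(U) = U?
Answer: -1007862/3406159 ≈ -0.29589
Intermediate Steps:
q = 5411/492 (q = 121/12 + 75/82 = 5411/492 ≈ 10.998)
W(Y) = 2*Y*(5411/492 + Y) (W(Y) = (Y + Y)*(Y + 5411/492) = (2*Y)*(5411/492 + Y) = 2*Y*(5411/492 + Y))
-16388/W(H) = -16388*(-123/(86*(5411 + 492*(-172)))) = -16388*(-123/(86*(5411 - 84624))) = -16388/((1/246)*(-172)*(-79213)) = -16388/6812318/123 = -16388*123/6812318 = -1007862/3406159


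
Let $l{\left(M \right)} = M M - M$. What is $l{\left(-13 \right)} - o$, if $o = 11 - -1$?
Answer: $170$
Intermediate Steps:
$o = 12$ ($o = 11 + 1 = 12$)
$l{\left(M \right)} = M^{2} - M$
$l{\left(-13 \right)} - o = - 13 \left(-1 - 13\right) - 12 = \left(-13\right) \left(-14\right) - 12 = 182 - 12 = 170$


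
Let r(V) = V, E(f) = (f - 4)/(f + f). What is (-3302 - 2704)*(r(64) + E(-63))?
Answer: -1162733/3 ≈ -3.8758e+5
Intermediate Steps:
E(f) = (-4 + f)/(2*f) (E(f) = (-4 + f)/((2*f)) = (-4 + f)*(1/(2*f)) = (-4 + f)/(2*f))
(-3302 - 2704)*(r(64) + E(-63)) = (-3302 - 2704)*(64 + (½)*(-4 - 63)/(-63)) = -6006*(64 + (½)*(-1/63)*(-67)) = -6006*(64 + 67/126) = -6006*8131/126 = -1162733/3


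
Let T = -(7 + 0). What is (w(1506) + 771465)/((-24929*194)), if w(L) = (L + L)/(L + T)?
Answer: -1156429047/7249502774 ≈ -0.15952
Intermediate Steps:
T = -7 (T = -1*7 = -7)
w(L) = 2*L/(-7 + L) (w(L) = (L + L)/(L - 7) = (2*L)/(-7 + L) = 2*L/(-7 + L))
(w(1506) + 771465)/((-24929*194)) = (2*1506/(-7 + 1506) + 771465)/((-24929*194)) = (2*1506/1499 + 771465)/(-4836226) = (2*1506*(1/1499) + 771465)*(-1/4836226) = (3012/1499 + 771465)*(-1/4836226) = (1156429047/1499)*(-1/4836226) = -1156429047/7249502774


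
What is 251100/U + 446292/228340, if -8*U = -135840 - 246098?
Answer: 1604962413/222478885 ≈ 7.2140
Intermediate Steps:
U = 190969/4 (U = -(-135840 - 246098)/8 = -1/8*(-381938) = 190969/4 ≈ 47742.)
251100/U + 446292/228340 = 251100/(190969/4) + 446292/228340 = 251100*(4/190969) + 446292*(1/228340) = 1004400/190969 + 2277/1165 = 1604962413/222478885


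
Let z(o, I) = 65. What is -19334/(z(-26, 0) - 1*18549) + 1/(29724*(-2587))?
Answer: 371676753377/355336360548 ≈ 1.0460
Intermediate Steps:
-19334/(z(-26, 0) - 1*18549) + 1/(29724*(-2587)) = -19334/(65 - 1*18549) + 1/(29724*(-2587)) = -19334/(65 - 18549) + (1/29724)*(-1/2587) = -19334/(-18484) - 1/76895988 = -19334*(-1/18484) - 1/76895988 = 9667/9242 - 1/76895988 = 371676753377/355336360548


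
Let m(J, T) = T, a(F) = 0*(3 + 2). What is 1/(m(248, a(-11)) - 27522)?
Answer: -1/27522 ≈ -3.6335e-5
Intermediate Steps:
a(F) = 0 (a(F) = 0*5 = 0)
1/(m(248, a(-11)) - 27522) = 1/(0 - 27522) = 1/(-27522) = -1/27522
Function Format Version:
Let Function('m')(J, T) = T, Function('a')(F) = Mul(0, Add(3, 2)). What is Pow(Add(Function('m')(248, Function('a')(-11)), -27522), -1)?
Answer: Rational(-1, 27522) ≈ -3.6335e-5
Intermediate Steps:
Function('a')(F) = 0 (Function('a')(F) = Mul(0, 5) = 0)
Pow(Add(Function('m')(248, Function('a')(-11)), -27522), -1) = Pow(Add(0, -27522), -1) = Pow(-27522, -1) = Rational(-1, 27522)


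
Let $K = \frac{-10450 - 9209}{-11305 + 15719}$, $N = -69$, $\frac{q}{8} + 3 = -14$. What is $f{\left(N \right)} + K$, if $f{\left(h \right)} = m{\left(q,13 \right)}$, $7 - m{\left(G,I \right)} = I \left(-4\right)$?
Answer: $\frac{240767}{4414} \approx 54.546$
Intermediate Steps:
$q = -136$ ($q = -24 + 8 \left(-14\right) = -24 - 112 = -136$)
$m{\left(G,I \right)} = 7 + 4 I$ ($m{\left(G,I \right)} = 7 - I \left(-4\right) = 7 - - 4 I = 7 + 4 I$)
$f{\left(h \right)} = 59$ ($f{\left(h \right)} = 7 + 4 \cdot 13 = 7 + 52 = 59$)
$K = - \frac{19659}{4414} \approx -4.4538$
$f{\left(N \right)} + K = 59 - \frac{19659}{4414} = \frac{240767}{4414}$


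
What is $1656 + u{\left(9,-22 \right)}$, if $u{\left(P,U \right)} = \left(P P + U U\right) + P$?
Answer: $2230$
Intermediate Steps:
$u{\left(P,U \right)} = P + P^{2} + U^{2}$ ($u{\left(P,U \right)} = \left(P^{2} + U^{2}\right) + P = P + P^{2} + U^{2}$)
$1656 + u{\left(9,-22 \right)} = 1656 + \left(9 + 9^{2} + \left(-22\right)^{2}\right) = 1656 + \left(9 + 81 + 484\right) = 1656 + 574 = 2230$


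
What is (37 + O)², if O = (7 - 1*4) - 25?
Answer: 225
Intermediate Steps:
O = -22 (O = (7 - 4) - 25 = 3 - 25 = -22)
(37 + O)² = (37 - 22)² = 15² = 225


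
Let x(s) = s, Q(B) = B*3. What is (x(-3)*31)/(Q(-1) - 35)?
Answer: 93/38 ≈ 2.4474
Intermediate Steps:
Q(B) = 3*B
(x(-3)*31)/(Q(-1) - 35) = (-3*31)/(3*(-1) - 35) = -93/(-3 - 35) = -93/(-38) = -93*(-1/38) = 93/38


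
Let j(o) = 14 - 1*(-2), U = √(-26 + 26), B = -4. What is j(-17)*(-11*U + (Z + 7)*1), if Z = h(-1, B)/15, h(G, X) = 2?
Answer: 1712/15 ≈ 114.13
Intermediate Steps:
U = 0 (U = √0 = 0)
j(o) = 16 (j(o) = 14 + 2 = 16)
Z = 2/15 ≈ 0.13333
j(-17)*(-11*U + (Z + 7)*1) = 16*(-11*0 + (2/15 + 7)*1) = 16*(0 + (107/15)*1) = 16*(0 + 107/15) = 16*(107/15) = 1712/15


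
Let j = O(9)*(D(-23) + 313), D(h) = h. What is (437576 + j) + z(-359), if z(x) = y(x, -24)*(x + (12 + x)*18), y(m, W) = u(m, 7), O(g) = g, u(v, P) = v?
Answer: 2811381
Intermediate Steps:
y(m, W) = m
z(x) = x*(216 + 19*x) (z(x) = x*(x + (12 + x)*18) = x*(x + (216 + 18*x)) = x*(216 + 19*x))
j = 2610 (j = 9*(-23 + 313) = 9*290 = 2610)
(437576 + j) + z(-359) = (437576 + 2610) - 359*(216 + 19*(-359)) = 440186 - 359*(216 - 6821) = 440186 - 359*(-6605) = 440186 + 2371195 = 2811381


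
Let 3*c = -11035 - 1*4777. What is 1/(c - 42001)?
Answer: -3/141815 ≈ -2.1154e-5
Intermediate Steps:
c = -15812/3 (c = (-11035 - 1*4777)/3 = (-11035 - 4777)/3 = (1/3)*(-15812) = -15812/3 ≈ -5270.7)
1/(c - 42001) = 1/(-15812/3 - 42001) = 1/(-141815/3) = -3/141815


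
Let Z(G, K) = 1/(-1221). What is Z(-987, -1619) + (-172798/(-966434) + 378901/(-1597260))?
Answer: -886133222399/14958668403140 ≈ -0.059239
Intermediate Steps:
Z(G, K) = -1/1221
Z(-987, -1619) + (-172798/(-966434) + 378901/(-1597260)) = -1/1221 + (-172798/(-966434) + 378901/(-1597260)) = -1/1221 + (-172798*(-1/966434) + 378901*(-1/1597260)) = -1/1221 + (86399/483217 - 378901/1597260) = -1/1221 - 6441391111/110260455060 = -886133222399/14958668403140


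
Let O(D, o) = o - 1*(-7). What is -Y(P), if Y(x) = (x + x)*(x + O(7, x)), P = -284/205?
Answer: 492456/42025 ≈ 11.718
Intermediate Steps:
O(D, o) = 7 + o (O(D, o) = o + 7 = 7 + o)
P = -284/205 (P = -284*1/205 = -284/205 ≈ -1.3854)
Y(x) = 2*x*(7 + 2*x) (Y(x) = (x + x)*(x + (7 + x)) = (2*x)*(7 + 2*x) = 2*x*(7 + 2*x))
-Y(P) = -2*(-284)*(7 + 2*(-284/205))/205 = -2*(-284)*(7 - 568/205)/205 = -2*(-284)*867/(205*205) = -1*(-492456/42025) = 492456/42025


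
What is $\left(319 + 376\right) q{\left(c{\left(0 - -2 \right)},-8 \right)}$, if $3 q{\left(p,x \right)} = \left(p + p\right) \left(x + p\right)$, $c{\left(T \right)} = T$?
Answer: $-5560$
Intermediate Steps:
$q{\left(p,x \right)} = \frac{2 p \left(p + x\right)}{3}$ ($q{\left(p,x \right)} = \frac{\left(p + p\right) \left(x + p\right)}{3} = \frac{2 p \left(p + x\right)}{3}$)
$\left(319 + 376\right) q{\left(c{\left(0 - -2 \right)},-8 \right)} = \left(319 + 376\right) \frac{2 \left(0 - -2\right) \left(\left(0 - -2\right) - 8\right)}{3} = 695 \frac{2 \left(0 + 2\right) \left(\left(0 + 2\right) - 8\right)}{3} = 695 \cdot \frac{2}{3} \cdot 2 \left(2 - 8\right) = 695 \cdot \frac{2}{3} \cdot 2 \left(-6\right) = 695 \left(-8\right) = -5560$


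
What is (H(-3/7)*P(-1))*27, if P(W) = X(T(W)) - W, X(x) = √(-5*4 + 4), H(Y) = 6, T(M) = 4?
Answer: 162 + 648*I ≈ 162.0 + 648.0*I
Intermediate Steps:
X(x) = 4*I (X(x) = √(-20 + 4) = √(-16) = 4*I)
P(W) = -W + 4*I (P(W) = 4*I - W = -W + 4*I)
(H(-3/7)*P(-1))*27 = (6*(-1*(-1) + 4*I))*27 = (6*(1 + 4*I))*27 = (6 + 24*I)*27 = 162 + 648*I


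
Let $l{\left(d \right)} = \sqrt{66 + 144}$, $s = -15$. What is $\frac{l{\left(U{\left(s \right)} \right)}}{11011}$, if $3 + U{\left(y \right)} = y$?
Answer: $\frac{\sqrt{210}}{11011} \approx 0.0013161$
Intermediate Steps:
$U{\left(y \right)} = -3 + y$
$l{\left(d \right)} = \sqrt{210}$
$\frac{l{\left(U{\left(s \right)} \right)}}{11011} = \frac{\sqrt{210}}{11011}$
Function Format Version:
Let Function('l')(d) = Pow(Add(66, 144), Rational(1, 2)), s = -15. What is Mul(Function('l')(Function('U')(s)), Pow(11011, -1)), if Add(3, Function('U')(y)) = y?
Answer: Mul(Rational(1, 11011), Pow(210, Rational(1, 2))) ≈ 0.0013161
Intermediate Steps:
Function('U')(y) = Add(-3, y)
Function('l')(d) = Pow(210, Rational(1, 2))
Mul(Function('l')(Function('U')(s)), Pow(11011, -1)) = Mul(Pow(210, Rational(1, 2)), Pow(11011, -1)) = Mul(Pow(210, Rational(1, 2)), Rational(1, 11011)) = Mul(Rational(1, 11011), Pow(210, Rational(1, 2)))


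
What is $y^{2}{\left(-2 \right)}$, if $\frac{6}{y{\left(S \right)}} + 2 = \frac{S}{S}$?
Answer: $36$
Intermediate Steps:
$y{\left(S \right)} = -6$ ($y{\left(S \right)} = \frac{6}{-2 + \frac{S}{S}} = \frac{6}{-2 + 1} = \frac{6}{-1} = 6 \left(-1\right) = -6$)
$y^{2}{\left(-2 \right)} = \left(-6\right)^{2} = 36$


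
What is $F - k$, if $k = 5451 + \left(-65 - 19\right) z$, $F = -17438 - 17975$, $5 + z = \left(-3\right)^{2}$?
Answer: $-40528$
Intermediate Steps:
$z = 4$ ($z = -5 + \left(-3\right)^{2} = -5 + 9 = 4$)
$F = -35413$
$k = 5115$ ($k = 5451 + \left(-65 - 19\right) 4 = 5451 - 336 = 5115$)
$F - k = -35413 - 5115 = -40528$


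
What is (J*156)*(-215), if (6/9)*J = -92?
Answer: 4628520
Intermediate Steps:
J = -138 (J = (3/2)*(-92) = -138)
(J*156)*(-215) = -138*156*(-215) = -21528*(-215) = 4628520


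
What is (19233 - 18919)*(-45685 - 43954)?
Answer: -28146646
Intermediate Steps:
(19233 - 18919)*(-45685 - 43954) = 314*(-89639) = -28146646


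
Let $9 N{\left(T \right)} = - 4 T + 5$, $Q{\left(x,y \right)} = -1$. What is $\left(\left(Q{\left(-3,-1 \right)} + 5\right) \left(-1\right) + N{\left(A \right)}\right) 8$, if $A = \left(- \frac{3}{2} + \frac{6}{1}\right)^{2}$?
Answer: $- \frac{896}{9} \approx -99.556$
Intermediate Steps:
$A = \frac{81}{4}$ ($A = \left(\left(-3\right) \frac{1}{2} + 6 \cdot 1\right)^{2} = \left(- \frac{3}{2} + 6\right)^{2} = \left(\frac{9}{2}\right)^{2} = \frac{81}{4} \approx 20.25$)
$N{\left(T \right)} = \frac{5}{9} - \frac{4 T}{9}$ ($N{\left(T \right)} = \frac{- 4 T + 5}{9} = \frac{5 - 4 T}{9} = \frac{5}{9} - \frac{4 T}{9}$)
$\left(\left(Q{\left(-3,-1 \right)} + 5\right) \left(-1\right) + N{\left(A \right)}\right) 8 = \left(\left(-1 + 5\right) \left(-1\right) + \left(\frac{5}{9} - 9\right)\right) 8 = \left(4 \left(-1\right) + \left(\frac{5}{9} - 9\right)\right) 8 = \left(-4 - \frac{76}{9}\right) 8 = \left(- \frac{112}{9}\right) 8 = - \frac{896}{9}$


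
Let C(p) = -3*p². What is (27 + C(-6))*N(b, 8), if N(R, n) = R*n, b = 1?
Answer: -648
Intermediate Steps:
(27 + C(-6))*N(b, 8) = (27 - 3*(-6)²)*(1*8) = (27 - 3*36)*8 = (27 - 108)*8 = -81*8 = -648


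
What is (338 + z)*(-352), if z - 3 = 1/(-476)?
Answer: -14283720/119 ≈ -1.2003e+5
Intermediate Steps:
z = 1427/476 (z = 3 + 1/(-476) = 3 - 1/476 = 1427/476 ≈ 2.9979)
(338 + z)*(-352) = (338 + 1427/476)*(-352) = (162315/476)*(-352) = -14283720/119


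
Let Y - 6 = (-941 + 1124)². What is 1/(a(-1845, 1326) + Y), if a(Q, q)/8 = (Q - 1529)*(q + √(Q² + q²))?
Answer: 243251/16887486037365 - 3856*√573589/118212402261555 ≈ -1.0300e-8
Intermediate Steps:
Y = 33495 (Y = 6 + (-941 + 1124)² = 6 + 183² = 6 + 33489 = 33495)
a(Q, q) = 8*(-1529 + Q)*(q + √(Q² + q²)) (a(Q, q) = 8*((Q - 1529)*(q + √(Q² + q²))) = 8*((-1529 + Q)*(q + √(Q² + q²))) = 8*(-1529 + Q)*(q + √(Q² + q²)))
1/(a(-1845, 1326) + Y) = 1/((-12232*1326 - 12232*√((-1845)² + 1326²) + 8*(-1845)*1326 + 8*(-1845)*√((-1845)² + 1326²)) + 33495) = 1/((-16219632 - 12232*√(3404025 + 1758276) - 19571760 + 8*(-1845)*√(3404025 + 1758276)) + 33495) = 1/((-16219632 - 36696*√573589 - 19571760 + 8*(-1845)*√5162301) + 33495) = 1/((-16219632 - 36696*√573589 - 19571760 + 8*(-1845)*(3*√573589)) + 33495) = 1/((-16219632 - 36696*√573589 - 19571760 - 44280*√573589) + 33495) = 1/((-35791392 - 80976*√573589) + 33495) = 1/(-35757897 - 80976*√573589)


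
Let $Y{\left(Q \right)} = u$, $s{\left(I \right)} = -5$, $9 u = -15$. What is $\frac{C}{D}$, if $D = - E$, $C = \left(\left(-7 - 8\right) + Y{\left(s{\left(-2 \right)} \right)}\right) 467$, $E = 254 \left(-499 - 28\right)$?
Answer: $- \frac{11675}{200787} \approx -0.058146$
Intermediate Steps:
$u = - \frac{5}{3}$ ($u = \frac{1}{9} \left(-15\right) = - \frac{5}{3} \approx -1.6667$)
$E = -133858$ ($E = 254 \left(-527\right) = -133858$)
$Y{\left(Q \right)} = - \frac{5}{3}$
$C = - \frac{23350}{3}$ ($C = \left(\left(-7 - 8\right) - \frac{5}{3}\right) 467 = \left(-15 - \frac{5}{3}\right) 467 = \left(- \frac{50}{3}\right) 467 = - \frac{23350}{3} \approx -7783.3$)
$D = 133858$ ($D = \left(-1\right) \left(-133858\right) = 133858$)
$\frac{C}{D} = - \frac{23350}{3 \cdot 133858} = \left(- \frac{23350}{3}\right) \frac{1}{133858} = - \frac{11675}{200787}$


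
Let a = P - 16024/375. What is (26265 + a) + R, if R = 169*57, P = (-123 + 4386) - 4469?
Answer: 13368476/375 ≈ 35649.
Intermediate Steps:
P = -206 (P = 4263 - 4469 = -206)
a = -93274/375 (a = -206 - 16024/375 = -93274/375 ≈ -248.73)
R = 9633
(26265 + a) + R = (26265 - 93274/375) + 9633 = 9756101/375 + 9633 = 13368476/375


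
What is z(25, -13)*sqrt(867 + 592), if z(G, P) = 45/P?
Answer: -45*sqrt(1459)/13 ≈ -132.22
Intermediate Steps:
z(25, -13)*sqrt(867 + 592) = (45/(-13))*sqrt(867 + 592) = (45*(-1/13))*sqrt(1459) = -45*sqrt(1459)/13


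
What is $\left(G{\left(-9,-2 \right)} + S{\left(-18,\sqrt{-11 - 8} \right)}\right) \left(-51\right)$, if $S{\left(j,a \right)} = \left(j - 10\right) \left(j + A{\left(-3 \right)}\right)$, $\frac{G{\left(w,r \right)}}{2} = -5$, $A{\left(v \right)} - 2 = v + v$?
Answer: $-30906$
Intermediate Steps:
$A{\left(v \right)} = 2 + 2 v$ ($A{\left(v \right)} = 2 + \left(v + v\right) = 2 + 2 v$)
$G{\left(w,r \right)} = -10$ ($G{\left(w,r \right)} = 2 \left(-5\right) = -10$)
$S{\left(j,a \right)} = \left(-10 + j\right) \left(-4 + j\right)$ ($S{\left(j,a \right)} = \left(j - 10\right) \left(j + \left(2 + 2 \left(-3\right)\right)\right) = \left(-10 + j\right) \left(j + \left(2 - 6\right)\right) = \left(-10 + j\right) \left(j - 4\right) = \left(-10 + j\right) \left(-4 + j\right)$)
$\left(G{\left(-9,-2 \right)} + S{\left(-18,\sqrt{-11 - 8} \right)}\right) \left(-51\right) = \left(-10 + \left(40 + \left(-18\right)^{2} - -252\right)\right) \left(-51\right) = \left(-10 + \left(40 + 324 + 252\right)\right) \left(-51\right) = \left(-10 + 616\right) \left(-51\right) = 606 \left(-51\right) = -30906$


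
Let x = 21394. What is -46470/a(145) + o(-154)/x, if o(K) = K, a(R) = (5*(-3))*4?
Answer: 16569499/21394 ≈ 774.49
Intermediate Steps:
a(R) = -60 (a(R) = -15*4 = -60)
-46470/a(145) + o(-154)/x = -46470/(-60) - 154/21394 = -46470*(-1/60) - 154*1/21394 = 1549/2 - 77/10697 = 16569499/21394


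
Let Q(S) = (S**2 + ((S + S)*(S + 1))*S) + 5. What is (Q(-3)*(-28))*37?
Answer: 22792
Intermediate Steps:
Q(S) = 5 + S**2 + 2*S**2*(1 + S) (Q(S) = (S**2 + ((2*S)*(1 + S))*S) + 5 = (S**2 + (2*S*(1 + S))*S) + 5 = (S**2 + 2*S**2*(1 + S)) + 5 = 5 + S**2 + 2*S**2*(1 + S))
(Q(-3)*(-28))*37 = ((5 + 2*(-3)**3 + 3*(-3)**2)*(-28))*37 = ((5 + 2*(-27) + 3*9)*(-28))*37 = ((5 - 54 + 27)*(-28))*37 = -22*(-28)*37 = 616*37 = 22792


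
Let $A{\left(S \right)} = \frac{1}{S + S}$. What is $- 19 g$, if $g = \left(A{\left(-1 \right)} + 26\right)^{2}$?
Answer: $- \frac{49419}{4} \approx -12355.0$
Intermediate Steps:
$A{\left(S \right)} = \frac{1}{2 S}$
$g = \frac{2601}{4}$ ($g = \left(\frac{1}{2 \left(-1\right)} + 26\right)^{2} = \left(\frac{1}{2} \left(-1\right) + 26\right)^{2} = \left(- \frac{1}{2} + 26\right)^{2} = \left(\frac{51}{2}\right)^{2} = \frac{2601}{4} \approx 650.25$)
$- 19 g = \left(-19\right) \frac{2601}{4} = - \frac{49419}{4}$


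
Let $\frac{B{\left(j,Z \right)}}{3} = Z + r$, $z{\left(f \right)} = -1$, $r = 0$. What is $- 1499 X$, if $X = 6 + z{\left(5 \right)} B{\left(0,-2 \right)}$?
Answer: $-17988$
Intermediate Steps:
$B{\left(j,Z \right)} = 3 Z$ ($B{\left(j,Z \right)} = 3 \left(Z + 0\right) = 3 Z$)
$X = 12$ ($X = 6 - 3 \left(-2\right) = 6 - -6 = 6 + 6 = 12$)
$- 1499 X = \left(-1499\right) 12 = -17988$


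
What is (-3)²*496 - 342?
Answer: 4122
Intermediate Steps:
(-3)²*496 - 342 = 9*496 - 342 = 4464 - 342 = 4122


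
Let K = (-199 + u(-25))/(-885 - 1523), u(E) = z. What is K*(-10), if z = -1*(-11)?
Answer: -235/301 ≈ -0.78073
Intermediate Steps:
z = 11
u(E) = 11
K = 47/602 (K = (-199 + 11)/(-885 - 1523) = -188/(-2408) = -188*(-1/2408) = 47/602 ≈ 0.078073)
K*(-10) = (47/602)*(-10) = -235/301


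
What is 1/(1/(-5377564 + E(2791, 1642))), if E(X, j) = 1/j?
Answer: -8829960087/1642 ≈ -5.3776e+6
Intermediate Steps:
1/(1/(-5377564 + E(2791, 1642))) = 1/(1/(-5377564 + 1/1642)) = 1/(1/(-8829960087/1642)) = 1/(-1642/8829960087) = -8829960087/1642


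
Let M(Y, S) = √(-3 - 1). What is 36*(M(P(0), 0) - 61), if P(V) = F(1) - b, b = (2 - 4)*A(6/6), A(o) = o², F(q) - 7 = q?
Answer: -2196 + 72*I ≈ -2196.0 + 72.0*I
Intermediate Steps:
F(q) = 7 + q
b = -2 (b = (2 - 4)*(6/6)² = -2*1² = -2*1 = -2)
P(V) = 10 (P(V) = (7 + 1) - 1*(-2) = 8 + 2 = 10)
M(Y, S) = 2*I (M(Y, S) = √(-4) = 2*I)
36*(M(P(0), 0) - 61) = 36*(2*I - 61) = 36*(-61 + 2*I) = -2196 + 72*I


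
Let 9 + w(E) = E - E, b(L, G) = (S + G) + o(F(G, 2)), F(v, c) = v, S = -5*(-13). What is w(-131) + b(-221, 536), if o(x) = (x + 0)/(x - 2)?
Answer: 158332/267 ≈ 593.00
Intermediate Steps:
S = 65
o(x) = x/(-2 + x)
b(L, G) = 65 + G + G/(-2 + G) (b(L, G) = (65 + G) + G/(-2 + G) = 65 + G + G/(-2 + G))
w(E) = -9 (w(E) = -9 + (E - E) = -9 + 0 = -9)
w(-131) + b(-221, 536) = -9 + (536 + (-2 + 536)*(65 + 536))/(-2 + 536) = -9 + (536 + 534*601)/534 = -9 + (536 + 320934)/534 = -9 + (1/534)*321470 = -9 + 160735/267 = 158332/267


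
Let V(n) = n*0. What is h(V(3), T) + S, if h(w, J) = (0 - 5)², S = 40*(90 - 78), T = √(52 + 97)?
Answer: 505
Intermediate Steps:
V(n) = 0
T = √149 ≈ 12.207
S = 480 (S = 40*12 = 480)
h(w, J) = 25 (h(w, J) = (-5)² = 25)
h(V(3), T) + S = 25 + 480 = 505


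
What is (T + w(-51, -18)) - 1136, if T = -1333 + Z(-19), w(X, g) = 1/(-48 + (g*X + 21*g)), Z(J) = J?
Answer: -1224095/492 ≈ -2488.0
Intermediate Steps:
w(X, g) = 1/(-48 + 21*g + X*g) (w(X, g) = 1/(-48 + (X*g + 21*g)) = 1/(-48 + (21*g + X*g)) = 1/(-48 + 21*g + X*g))
T = -1352 (T = -1333 - 19 = -1352)
(T + w(-51, -18)) - 1136 = (-1352 + 1/(-48 + 21*(-18) - 51*(-18))) - 1136 = (-1352 + 1/(-48 - 378 + 918)) - 1136 = (-1352 + 1/492) - 1136 = -665183/492 - 1136 = -1224095/492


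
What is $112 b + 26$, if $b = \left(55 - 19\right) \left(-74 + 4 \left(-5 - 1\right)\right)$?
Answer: $-395110$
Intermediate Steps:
$b = -3528$ ($b = 36 \left(-74 + 4 \left(-6\right)\right) = 36 \left(-74 - 24\right) = 36 \left(-98\right) = -3528$)
$112 b + 26 = 112 \left(-3528\right) + 26 = -395136 + 26 = -395110$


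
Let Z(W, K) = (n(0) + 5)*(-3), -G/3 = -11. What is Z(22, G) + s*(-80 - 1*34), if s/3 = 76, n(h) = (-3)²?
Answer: -26034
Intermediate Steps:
G = 33 (G = -3*(-11) = 33)
n(h) = 9
Z(W, K) = -42 (Z(W, K) = (9 + 5)*(-3) = 14*(-3) = -42)
s = 228 (s = 3*76 = 228)
Z(22, G) + s*(-80 - 1*34) = -42 + 228*(-80 - 1*34) = -42 + 228*(-80 - 34) = -42 + 228*(-114) = -42 - 25992 = -26034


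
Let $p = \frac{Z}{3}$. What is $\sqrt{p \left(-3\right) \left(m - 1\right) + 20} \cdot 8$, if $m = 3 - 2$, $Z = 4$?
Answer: $16 \sqrt{5} \approx 35.777$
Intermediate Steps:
$p = \frac{4}{3} \approx 1.3333$
$m = 1$
$\sqrt{p \left(-3\right) \left(m - 1\right) + 20} \cdot 8 = \sqrt{\frac{4}{3} \left(-3\right) \left(1 - 1\right) + 20} \cdot 8 = \sqrt{\left(-4\right) 0 + 20} \cdot 8 = \sqrt{0 + 20} \cdot 8 = \sqrt{20} \cdot 8 = 2 \sqrt{5} \cdot 8 = 16 \sqrt{5}$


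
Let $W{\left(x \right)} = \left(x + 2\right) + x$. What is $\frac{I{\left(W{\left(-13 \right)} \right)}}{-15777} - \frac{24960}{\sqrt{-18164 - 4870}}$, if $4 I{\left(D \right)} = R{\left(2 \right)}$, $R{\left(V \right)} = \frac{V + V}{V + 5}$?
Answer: $- \frac{1}{110439} + \frac{4160 i \sqrt{23034}}{3839} \approx -9.0548 \cdot 10^{-6} + 164.46 i$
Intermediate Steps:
$W{\left(x \right)} = 2 + 2 x$ ($W{\left(x \right)} = \left(2 + x\right) + x = 2 + 2 x$)
$R{\left(V \right)} = \frac{2 V}{5 + V}$
$I{\left(D \right)} = \frac{1}{7}$ ($I{\left(D \right)} = \frac{2 \cdot 2 \frac{1}{5 + 2}}{4} = \frac{2 \cdot 2 \cdot \frac{1}{7}}{4} = \frac{1}{4} \cdot \frac{4}{7} = \frac{1}{7}$)
$\frac{I{\left(W{\left(-13 \right)} \right)}}{-15777} - \frac{24960}{\sqrt{-18164 - 4870}} = \frac{1}{7 \left(-15777\right)} - \frac{24960}{\sqrt{-18164 - 4870}} = \frac{1}{7} \left(- \frac{1}{15777}\right) - \frac{24960}{\sqrt{-23034}} = - \frac{1}{110439} - \frac{24960}{i \sqrt{23034}} = - \frac{1}{110439} - 24960 \left(- \frac{i \sqrt{23034}}{23034}\right) = - \frac{1}{110439} + \frac{4160 i \sqrt{23034}}{3839}$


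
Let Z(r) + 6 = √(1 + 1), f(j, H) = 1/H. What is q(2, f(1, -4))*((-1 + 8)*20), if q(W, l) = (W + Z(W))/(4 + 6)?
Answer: -56 + 14*√2 ≈ -36.201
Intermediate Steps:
Z(r) = -6 + √2 (Z(r) = -6 + √(1 + 1) = -6 + √2)
q(W, l) = -⅗ + W/10 + √2/10 (q(W, l) = (W + (-6 + √2))/(4 + 6) = (-6 + W + √2)/10 = (-6 + W + √2)*(⅒) = -⅗ + W/10 + √2/10)
q(2, f(1, -4))*((-1 + 8)*20) = (-⅗ + (⅒)*2 + √2/10)*((-1 + 8)*20) = (-⅗ + ⅕ + √2/10)*(7*20) = (-⅖ + √2/10)*140 = -56 + 14*√2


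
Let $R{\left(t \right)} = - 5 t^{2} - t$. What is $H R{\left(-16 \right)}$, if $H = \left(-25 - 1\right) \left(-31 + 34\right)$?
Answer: $98592$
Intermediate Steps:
$R{\left(t \right)} = - t - 5 t^{2}$
$H = -78$ ($H = \left(-26\right) 3 = -78$)
$H R{\left(-16 \right)} = - 78 \left(\left(-1\right) \left(-16\right) \left(1 + 5 \left(-16\right)\right)\right) = - 78 \left(\left(-1\right) \left(-16\right) \left(1 - 80\right)\right) = - 78 \left(\left(-1\right) \left(-16\right) \left(-79\right)\right) = \left(-78\right) \left(-1264\right) = 98592$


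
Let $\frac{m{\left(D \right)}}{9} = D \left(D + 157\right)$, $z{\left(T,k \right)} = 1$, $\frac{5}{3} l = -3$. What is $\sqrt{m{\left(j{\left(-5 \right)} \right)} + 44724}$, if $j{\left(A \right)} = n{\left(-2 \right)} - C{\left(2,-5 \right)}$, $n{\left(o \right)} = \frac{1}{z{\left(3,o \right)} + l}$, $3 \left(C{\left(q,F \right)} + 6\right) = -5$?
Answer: $\frac{\sqrt{866581}}{4} \approx 232.73$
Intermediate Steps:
$l = - \frac{9}{5}$ ($l = \frac{3}{5} \left(-3\right) = - \frac{9}{5} \approx -1.8$)
$C{\left(q,F \right)} = - \frac{23}{3}$ ($C{\left(q,F \right)} = -6 + \frac{1}{3} \left(-5\right) = -6 - \frac{5}{3} = - \frac{23}{3}$)
$n{\left(o \right)} = - \frac{5}{4}$ ($n{\left(o \right)} = \frac{1}{1 - \frac{9}{5}} = \frac{1}{- \frac{4}{5}} = - \frac{5}{4}$)
$j{\left(A \right)} = \frac{77}{12}$ ($j{\left(A \right)} = - \frac{5}{4} - - \frac{23}{3} = - \frac{5}{4} + \frac{23}{3} = \frac{77}{12}$)
$m{\left(D \right)} = 9 D \left(157 + D\right)$ ($m{\left(D \right)} = 9 D \left(D + 157\right) = 9 D \left(157 + D\right)$)
$\sqrt{m{\left(j{\left(-5 \right)} \right)} + 44724} = \sqrt{9 \cdot \frac{77}{12} \left(157 + \frac{77}{12}\right) + 44724} = \sqrt{9 \cdot \frac{77}{12} \cdot \frac{1961}{12} + 44724} = \sqrt{\frac{150997}{16} + 44724} = \sqrt{\frac{866581}{16}} = \frac{\sqrt{866581}}{4}$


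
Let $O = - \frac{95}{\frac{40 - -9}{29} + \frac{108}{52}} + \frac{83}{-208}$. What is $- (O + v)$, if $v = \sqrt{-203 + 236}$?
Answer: $\frac{378369}{14768} - \sqrt{33} \approx 19.876$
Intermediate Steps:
$v = \sqrt{33} \approx 5.7446$
$O = - \frac{378369}{14768}$ ($O = - \frac{95}{\left(40 + 9\right) \frac{1}{29} + 108 \cdot \frac{1}{52}} + 83 \left(- \frac{1}{208}\right) = - \frac{95}{49 \cdot \frac{1}{29} + \frac{27}{13}} - \frac{83}{208} = - \frac{95}{\frac{49}{29} + \frac{27}{13}} - \frac{83}{208} = - \frac{95}{\frac{1420}{377}} - \frac{83}{208} = \left(-95\right) \frac{377}{1420} - \frac{83}{208} = - \frac{7163}{284} - \frac{83}{208} = - \frac{378369}{14768} \approx -25.621$)
$- (O + v) = - (- \frac{378369}{14768} + \sqrt{33}) = \frac{378369}{14768} - \sqrt{33}$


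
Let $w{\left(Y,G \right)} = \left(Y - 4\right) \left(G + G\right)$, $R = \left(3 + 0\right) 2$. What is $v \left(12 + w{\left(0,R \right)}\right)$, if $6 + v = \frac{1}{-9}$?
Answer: $220$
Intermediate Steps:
$R = 6$ ($R = 3 \cdot 2 = 6$)
$w{\left(Y,G \right)} = 2 G \left(-4 + Y\right)$ ($w{\left(Y,G \right)} = \left(-4 + Y\right) 2 G = 2 G \left(-4 + Y\right)$)
$v = - \frac{55}{9}$ ($v = -6 + \frac{1}{-9} = -6 - \frac{1}{9} = - \frac{55}{9} \approx -6.1111$)
$v \left(12 + w{\left(0,R \right)}\right) = - \frac{55 \left(12 + 2 \cdot 6 \left(-4 + 0\right)\right)}{9} = - \frac{55 \left(12 + 2 \cdot 6 \left(-4\right)\right)}{9} = - \frac{55 \left(12 - 48\right)}{9} = \left(- \frac{55}{9}\right) \left(-36\right) = 220$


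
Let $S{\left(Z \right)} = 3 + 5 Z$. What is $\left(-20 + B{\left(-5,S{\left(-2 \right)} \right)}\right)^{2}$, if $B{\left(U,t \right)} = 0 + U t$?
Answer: $225$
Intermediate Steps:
$B{\left(U,t \right)} = U t$
$\left(-20 + B{\left(-5,S{\left(-2 \right)} \right)}\right)^{2} = \left(-20 - 5 \left(3 + 5 \left(-2\right)\right)\right)^{2} = \left(-20 - 5 \left(3 - 10\right)\right)^{2} = \left(-20 - -35\right)^{2} = \left(-20 + 35\right)^{2} = 15^{2} = 225$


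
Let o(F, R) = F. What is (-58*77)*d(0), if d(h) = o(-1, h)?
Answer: 4466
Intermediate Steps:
d(h) = -1
(-58*77)*d(0) = -58*77*(-1) = -4466*(-1) = 4466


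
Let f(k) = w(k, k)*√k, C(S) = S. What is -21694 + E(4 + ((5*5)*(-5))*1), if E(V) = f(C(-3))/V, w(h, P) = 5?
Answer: -21694 - 5*I*√3/121 ≈ -21694.0 - 0.071572*I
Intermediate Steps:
f(k) = 5*√k
E(V) = 5*I*√3/V (E(V) = (5*√(-3))/V = (5*(I*√3))/V = (5*I*√3)/V = 5*I*√3/V)
-21694 + E(4 + ((5*5)*(-5))*1) = -21694 + 5*I*√3/(4 + ((5*5)*(-5))*1) = -21694 + 5*I*√3/(4 + (25*(-5))*1) = -21694 + 5*I*√3/(4 - 125*1) = -21694 + 5*I*√3/(4 - 125) = -21694 + 5*I*√3/(-121) = -21694 + 5*I*√3*(-1/121) = -21694 - 5*I*√3/121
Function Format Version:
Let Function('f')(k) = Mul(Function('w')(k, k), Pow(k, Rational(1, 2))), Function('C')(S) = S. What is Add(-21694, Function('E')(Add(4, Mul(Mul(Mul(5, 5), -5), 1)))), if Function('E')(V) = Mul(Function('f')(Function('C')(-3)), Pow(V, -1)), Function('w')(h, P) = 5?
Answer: Add(-21694, Mul(Rational(-5, 121), I, Pow(3, Rational(1, 2)))) ≈ Add(-21694., Mul(-0.071572, I))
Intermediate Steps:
Function('f')(k) = Mul(5, Pow(k, Rational(1, 2)))
Function('E')(V) = Mul(5, I, Pow(3, Rational(1, 2)), Pow(V, -1)) (Function('E')(V) = Mul(Mul(5, Pow(-3, Rational(1, 2))), Pow(V, -1)) = Mul(Mul(5, Mul(I, Pow(3, Rational(1, 2)))), Pow(V, -1)) = Mul(Mul(5, I, Pow(3, Rational(1, 2))), Pow(V, -1)) = Mul(5, I, Pow(3, Rational(1, 2)), Pow(V, -1)))
Add(-21694, Function('E')(Add(4, Mul(Mul(Mul(5, 5), -5), 1)))) = Add(-21694, Mul(5, I, Pow(3, Rational(1, 2)), Pow(Add(4, Mul(Mul(Mul(5, 5), -5), 1)), -1))) = Add(-21694, Mul(5, I, Pow(3, Rational(1, 2)), Pow(Add(4, Mul(Mul(25, -5), 1)), -1))) = Add(-21694, Mul(5, I, Pow(3, Rational(1, 2)), Pow(Add(4, Mul(-125, 1)), -1))) = Add(-21694, Mul(5, I, Pow(3, Rational(1, 2)), Pow(Add(4, -125), -1))) = Add(-21694, Mul(5, I, Pow(3, Rational(1, 2)), Pow(-121, -1))) = Add(-21694, Mul(5, I, Pow(3, Rational(1, 2)), Rational(-1, 121))) = Add(-21694, Mul(Rational(-5, 121), I, Pow(3, Rational(1, 2))))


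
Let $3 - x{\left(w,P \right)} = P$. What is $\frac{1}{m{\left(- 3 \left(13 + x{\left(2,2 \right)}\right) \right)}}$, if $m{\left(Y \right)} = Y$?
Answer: $- \frac{1}{42} \approx -0.02381$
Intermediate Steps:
$x{\left(w,P \right)} = 3 - P$
$\frac{1}{m{\left(- 3 \left(13 + x{\left(2,2 \right)}\right) \right)}} = \frac{1}{\left(-3\right) \left(13 + \left(3 - 2\right)\right)} = \frac{1}{\left(-3\right) \left(13 + 1\right)} = \frac{1}{\left(-3\right) 14} = \frac{1}{-42} = - \frac{1}{42}$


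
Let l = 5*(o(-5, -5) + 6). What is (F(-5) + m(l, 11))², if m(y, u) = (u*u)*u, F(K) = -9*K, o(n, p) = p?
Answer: 1893376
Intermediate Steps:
l = 5 (l = 5*(-5 + 6) = 5*1 = 5)
m(y, u) = u³ (m(y, u) = u²*u = u³)
(F(-5) + m(l, 11))² = (-9*(-5) + 11³)² = (45 + 1331)² = 1376² = 1893376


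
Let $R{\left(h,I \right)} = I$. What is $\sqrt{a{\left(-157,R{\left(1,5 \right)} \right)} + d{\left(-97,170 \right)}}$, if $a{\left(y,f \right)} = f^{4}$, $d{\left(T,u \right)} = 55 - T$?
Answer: $\sqrt{777} \approx 27.875$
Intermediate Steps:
$\sqrt{a{\left(-157,R{\left(1,5 \right)} \right)} + d{\left(-97,170 \right)}} = \sqrt{5^{4} + \left(55 - -97\right)} = \sqrt{625 + \left(55 + 97\right)} = \sqrt{625 + 152} = \sqrt{777}$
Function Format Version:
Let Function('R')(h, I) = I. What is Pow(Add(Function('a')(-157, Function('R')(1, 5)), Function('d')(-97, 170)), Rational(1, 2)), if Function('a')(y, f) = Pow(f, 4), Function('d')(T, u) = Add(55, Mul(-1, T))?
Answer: Pow(777, Rational(1, 2)) ≈ 27.875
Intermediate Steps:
Pow(Add(Function('a')(-157, Function('R')(1, 5)), Function('d')(-97, 170)), Rational(1, 2)) = Pow(Add(Pow(5, 4), Add(55, Mul(-1, -97))), Rational(1, 2)) = Pow(Add(625, Add(55, 97)), Rational(1, 2)) = Pow(Add(625, 152), Rational(1, 2)) = Pow(777, Rational(1, 2))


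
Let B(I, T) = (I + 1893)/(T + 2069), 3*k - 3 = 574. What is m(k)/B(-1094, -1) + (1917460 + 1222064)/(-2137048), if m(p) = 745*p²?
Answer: 5830621533099647/81742086 ≈ 7.1330e+7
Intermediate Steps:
k = 577/3 (k = 1 + (⅓)*574 = 1 + 574/3 = 577/3 ≈ 192.33)
B(I, T) = (1893 + I)/(2069 + T)
m(k)/B(-1094, -1) + (1917460 + 1222064)/(-2137048) = (745*(577/3)²)/(((1893 - 1094)/(2069 - 1))) + (1917460 + 1222064)/(-2137048) = (745*(332929/9))/((799/2068)) + 3139524*(-1/2137048) = 248032105/(9*(((1/2068)*799))) - 784881/534262 = 248032105/(9*(17/44)) - 784881/534262 = (248032105/9)*(44/17) - 784881/534262 = 10913412620/153 - 784881/534262 = 5830621533099647/81742086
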